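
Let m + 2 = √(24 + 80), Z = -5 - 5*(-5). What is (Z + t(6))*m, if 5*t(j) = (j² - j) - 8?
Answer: -244/5 + 244*√26/5 ≈ 200.03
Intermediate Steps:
Z = 20 (Z = -5 + 25 = 20)
t(j) = -8/5 - j/5 + j²/5 (t(j) = ((j² - j) - 8)/5 = (-8 + j² - j)/5 = -8/5 - j/5 + j²/5)
m = -2 + 2*√26 (m = -2 + √(24 + 80) = -2 + √104 = -2 + 2*√26 ≈ 8.1980)
(Z + t(6))*m = (20 + (-8/5 - ⅕*6 + (⅕)*6²))*(-2 + 2*√26) = (20 + (-8/5 - 6/5 + (⅕)*36))*(-2 + 2*√26) = (20 + (-8/5 - 6/5 + 36/5))*(-2 + 2*√26) = (20 + 22/5)*(-2 + 2*√26) = 122*(-2 + 2*√26)/5 = -244/5 + 244*√26/5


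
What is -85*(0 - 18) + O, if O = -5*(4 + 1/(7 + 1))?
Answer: 12075/8 ≈ 1509.4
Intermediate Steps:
O = -165/8 (O = -5*(4 + 1/8) = -5*33/8 = -165/8 ≈ -20.625)
-85*(0 - 18) + O = -85*(0 - 18) - 165/8 = -85*(-18) - 165/8 = 1530 - 165/8 = 12075/8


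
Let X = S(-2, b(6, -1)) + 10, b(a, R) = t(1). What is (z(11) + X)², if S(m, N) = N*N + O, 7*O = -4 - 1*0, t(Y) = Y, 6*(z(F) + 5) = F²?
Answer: 1155625/1764 ≈ 655.12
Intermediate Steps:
z(F) = -5 + F²/6
O = -4/7 (O = (-4 - 1*0)/7 = (-4 + 0)/7 = (⅐)*(-4) = -4/7 ≈ -0.57143)
b(a, R) = 1
S(m, N) = -4/7 + N² (S(m, N) = N*N - 4/7 = N² - 4/7 = -4/7 + N²)
X = 73/7 (X = (-4/7 + 1²) + 10 = (-4/7 + 1) + 10 = 3/7 + 10 = 73/7 ≈ 10.429)
(z(11) + X)² = ((-5 + (⅙)*11²) + 73/7)² = ((-5 + (⅙)*121) + 73/7)² = ((-5 + 121/6) + 73/7)² = (91/6 + 73/7)² = (1075/42)² = 1155625/1764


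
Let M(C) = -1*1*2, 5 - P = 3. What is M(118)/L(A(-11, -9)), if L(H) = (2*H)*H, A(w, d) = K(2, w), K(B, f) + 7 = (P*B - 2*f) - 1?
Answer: -1/324 ≈ -0.0030864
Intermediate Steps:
P = 2 (P = 5 - 1*3 = 5 - 3 = 2)
K(B, f) = -8 - 2*f + 2*B (K(B, f) = -7 + ((2*B - 2*f) - 1) = -7 + ((-2*f + 2*B) - 1) = -7 + (-1 - 2*f + 2*B) = -8 - 2*f + 2*B)
A(w, d) = -4 - 2*w (A(w, d) = -8 - 2*w + 2*2 = -8 - 2*w + 4 = -4 - 2*w)
L(H) = 2*H²
M(C) = -2 (M(C) = -1*2 = -2)
M(118)/L(A(-11, -9)) = -2*1/(2*(-4 - 2*(-11))²) = -2*1/(2*(-4 + 22)²) = -2/(2*18²) = -2/(2*324) = -2/648 = -2*1/648 = -1/324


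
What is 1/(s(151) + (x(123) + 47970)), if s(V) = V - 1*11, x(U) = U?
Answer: 1/48233 ≈ 2.0733e-5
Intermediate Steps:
s(V) = -11 + V (s(V) = V - 11 = -11 + V)
1/(s(151) + (x(123) + 47970)) = 1/((-11 + 151) + (123 + 47970)) = 1/(140 + 48093) = 1/48233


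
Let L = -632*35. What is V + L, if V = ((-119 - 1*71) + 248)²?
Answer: -18756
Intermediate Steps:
L = -22120
V = 3364 (V = ((-119 - 71) + 248)² = (-190 + 248)² = 58² = 3364)
V + L = 3364 - 22120 = -18756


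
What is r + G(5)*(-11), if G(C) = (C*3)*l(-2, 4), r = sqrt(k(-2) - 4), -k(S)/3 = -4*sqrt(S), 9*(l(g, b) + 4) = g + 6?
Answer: 1760/3 + 2*sqrt(-1 + 3*I*sqrt(2)) ≈ 589.26 + 3.2738*I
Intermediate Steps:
l(g, b) = -10/3 + g/9 (l(g, b) = -4 + (g + 6)/9 = -4 + (6 + g)/9 = -4 + (2/3 + g/9) = -10/3 + g/9)
k(S) = 12*sqrt(S) (k(S) = -(-12)*sqrt(S) = 12*sqrt(S))
r = sqrt(-4 + 12*I*sqrt(2)) (r = sqrt(12*sqrt(-2) - 4) = sqrt(12*(I*sqrt(2)) - 4) = sqrt(12*I*sqrt(2) - 4) = sqrt(-4 + 12*I*sqrt(2)) ≈ 2.5919 + 3.2738*I)
G(C) = -32*C/3 (G(C) = (C*3)*(-10/3 + (1/9)*(-2)) = (3*C)*(-10/3 - 2/9) = (3*C)*(-32/9) = -32*C/3)
r + G(5)*(-11) = 2*sqrt(-1 + 3*I*sqrt(2)) - 32/3*5*(-11) = 2*sqrt(-1 + 3*I*sqrt(2)) - 160/3*(-11) = 2*sqrt(-1 + 3*I*sqrt(2)) + 1760/3 = 1760/3 + 2*sqrt(-1 + 3*I*sqrt(2))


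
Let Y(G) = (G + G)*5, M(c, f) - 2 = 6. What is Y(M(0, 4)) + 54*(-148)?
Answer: -7912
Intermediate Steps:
M(c, f) = 8 (M(c, f) = 2 + 6 = 8)
Y(G) = 10*G (Y(G) = (2*G)*5 = 10*G)
Y(M(0, 4)) + 54*(-148) = 10*8 + 54*(-148) = 80 - 7992 = -7912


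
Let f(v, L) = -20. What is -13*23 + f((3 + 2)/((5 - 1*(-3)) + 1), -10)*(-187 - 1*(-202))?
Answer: -599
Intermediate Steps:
-13*23 + f((3 + 2)/((5 - 1*(-3)) + 1), -10)*(-187 - 1*(-202)) = -13*23 - 20*(-187 - 1*(-202)) = -299 - 20*(-187 + 202) = -299 - 20*15 = -299 - 300 = -599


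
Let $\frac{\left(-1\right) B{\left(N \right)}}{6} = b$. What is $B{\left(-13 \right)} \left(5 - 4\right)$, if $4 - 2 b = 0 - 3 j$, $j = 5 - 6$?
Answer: $-3$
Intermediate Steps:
$j = -1$ ($j = 5 - 6 = -1$)
$b = \frac{1}{2}$ ($b = 2 - \frac{0 - -3}{2} = 2 - \frac{0 + 3}{2} = 2 - \frac{3}{2} = \frac{1}{2} \approx 0.5$)
$B{\left(N \right)} = -3$ ($B{\left(N \right)} = \left(-6\right) \frac{1}{2} = -3$)
$B{\left(-13 \right)} \left(5 - 4\right) = - 3 \left(5 - 4\right) = \left(-3\right) 1 = -3$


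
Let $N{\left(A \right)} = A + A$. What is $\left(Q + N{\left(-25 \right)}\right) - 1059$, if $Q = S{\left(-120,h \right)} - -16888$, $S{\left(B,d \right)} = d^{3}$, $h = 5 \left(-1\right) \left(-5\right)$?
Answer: $31404$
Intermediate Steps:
$h = 25$ ($h = \left(-5\right) \left(-5\right) = 25$)
$N{\left(A \right)} = 2 A$
$Q = 32513$ ($Q = 25^{3} - -16888 = 15625 + 16888 = 32513$)
$\left(Q + N{\left(-25 \right)}\right) - 1059 = \left(32513 + 2 \left(-25\right)\right) - 1059 = \left(32513 - 50\right) - 1059 = 32463 - 1059 = 31404$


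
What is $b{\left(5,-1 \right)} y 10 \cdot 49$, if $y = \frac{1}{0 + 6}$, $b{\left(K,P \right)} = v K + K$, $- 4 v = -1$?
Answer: $\frac{6125}{12} \approx 510.42$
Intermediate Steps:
$v = \frac{1}{4}$ ($v = \left(- \frac{1}{4}\right) \left(-1\right) = \frac{1}{4} \approx 0.25$)
$b{\left(K,P \right)} = \frac{5 K}{4}$ ($b{\left(K,P \right)} = \frac{K}{4} + K = \frac{5 K}{4}$)
$y = \frac{1}{6} \approx 0.16667$
$b{\left(5,-1 \right)} y 10 \cdot 49 = \frac{5}{4} \cdot 5 \cdot \frac{1}{6} \cdot 10 \cdot 49 = \frac{25}{4} \cdot \frac{1}{6} \cdot 10 \cdot 49 = \frac{25}{24} \cdot 10 \cdot 49 = \frac{125}{12} \cdot 49 = \frac{6125}{12}$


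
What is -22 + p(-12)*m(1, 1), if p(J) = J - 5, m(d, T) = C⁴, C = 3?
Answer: -1399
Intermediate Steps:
m(d, T) = 81 (m(d, T) = 3⁴ = 81)
p(J) = -5 + J
-22 + p(-12)*m(1, 1) = -22 + (-5 - 12)*81 = -22 - 17*81 = -22 - 1377 = -1399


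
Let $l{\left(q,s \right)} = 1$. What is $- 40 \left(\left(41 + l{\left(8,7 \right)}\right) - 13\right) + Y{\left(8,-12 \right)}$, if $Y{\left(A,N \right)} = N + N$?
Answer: $-1184$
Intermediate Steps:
$Y{\left(A,N \right)} = 2 N$
$- 40 \left(\left(41 + l{\left(8,7 \right)}\right) - 13\right) + Y{\left(8,-12 \right)} = - 40 \left(\left(41 + 1\right) - 13\right) + 2 \left(-12\right) = - 40 \left(42 - 13\right) - 24 = \left(-40\right) 29 - 24 = -1160 - 24 = -1184$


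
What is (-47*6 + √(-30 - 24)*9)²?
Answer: 75150 - 15228*I*√6 ≈ 75150.0 - 37301.0*I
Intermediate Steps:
(-47*6 + √(-30 - 24)*9)² = (-282 + √(-54)*9)² = (-282 + (3*I*√6)*9)² = (-282 + 27*I*√6)²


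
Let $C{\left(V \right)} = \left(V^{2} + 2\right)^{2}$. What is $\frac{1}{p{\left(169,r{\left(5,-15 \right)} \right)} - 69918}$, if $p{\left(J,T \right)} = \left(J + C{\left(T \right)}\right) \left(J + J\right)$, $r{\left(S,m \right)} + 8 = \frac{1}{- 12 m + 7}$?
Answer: $\frac{1222830961}{1780097452825766} \approx 6.8695 \cdot 10^{-7}$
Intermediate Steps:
$C{\left(V \right)} = \left(2 + V^{2}\right)^{2}$
$r{\left(S,m \right)} = -8 + \frac{1}{7 - 12 m}$ ($r{\left(S,m \right)} = -8 + \frac{1}{- 12 m + 7} = -8 + \frac{1}{7 - 12 m}$)
$p{\left(J,T \right)} = 2 J \left(J + \left(2 + T^{2}\right)^{2}\right)$ ($p{\left(J,T \right)} = \left(J + \left(2 + T^{2}\right)^{2}\right) \left(J + J\right) = \left(J + \left(2 + T^{2}\right)^{2}\right) 2 J = 2 J \left(J + \left(2 + T^{2}\right)^{2}\right)$)
$\frac{1}{p{\left(169,r{\left(5,-15 \right)} \right)} - 69918} = \frac{1}{2 \cdot 169 \left(169 + \left(2 + \left(\frac{55 - -1440}{-7 + 12 \left(-15\right)}\right)^{2}\right)^{2}\right) - 69918} = \frac{1}{2 \cdot 169 \left(169 + \left(2 + \left(\frac{55 + 1440}{-7 - 180}\right)^{2}\right)^{2}\right) - 69918} = \frac{1}{2 \cdot 169 \left(169 + \left(2 + \left(\frac{1}{-187} \cdot 1495\right)^{2}\right)^{2}\right) - 69918} = \frac{1}{2 \cdot 169 \left(169 + \left(2 + \left(\left(- \frac{1}{187}\right) 1495\right)^{2}\right)^{2}\right) - 69918} = \frac{1}{2 \cdot 169 \left(169 + \left(2 + \left(- \frac{1495}{187}\right)^{2}\right)^{2}\right) - 69918} = \frac{1}{2 \cdot 169 \left(169 + \left(2 + \frac{2235025}{34969}\right)^{2}\right) - 69918} = \frac{1}{2 \cdot 169 \left(169 + \left(\frac{2304963}{34969}\right)^{2}\right) - 69918} = \frac{1}{2 \cdot 169 \left(169 + \frac{5312854431369}{1222830961}\right) - 69918} = \frac{1}{2 \cdot 169 \cdot \frac{5519512863778}{1222830961} - 69918} = \frac{1}{\frac{1865595347956964}{1222830961} - 69918} = \frac{1}{\frac{1780097452825766}{1222830961}} = \frac{1222830961}{1780097452825766}$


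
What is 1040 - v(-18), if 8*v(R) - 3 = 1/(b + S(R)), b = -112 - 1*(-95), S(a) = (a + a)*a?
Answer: 2624013/2524 ≈ 1039.6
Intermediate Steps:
S(a) = 2*a² (S(a) = (2*a)*a = 2*a²)
b = -17 (b = -112 + 95 = -17)
v(R) = 3/8 + 1/(8*(-17 + 2*R²))
1040 - v(-18) = 1040 - (-25 + 3*(-18)²)/(4*(-17 + 2*(-18)²)) = 1040 - (-25 + 3*324)/(4*(-17 + 2*324)) = 1040 - (-25 + 972)/(4*(-17 + 648)) = 1040 - 947/(4*631) = 1040 - 1*947/2524 = 1040 - 947/2524 = 2624013/2524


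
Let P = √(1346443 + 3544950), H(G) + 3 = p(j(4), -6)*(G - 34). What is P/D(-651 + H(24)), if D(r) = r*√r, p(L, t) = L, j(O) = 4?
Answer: I*√3394626742/481636 ≈ 0.12097*I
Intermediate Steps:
H(G) = -139 + 4*G (H(G) = -3 + 4*(G - 34) = -3 + 4*(-34 + G) = -3 + (-136 + 4*G) = -139 + 4*G)
P = √4891393 ≈ 2211.6
D(r) = r^(3/2)
P/D(-651 + H(24)) = √4891393/((-651 + (-139 + 4*24))^(3/2)) = √4891393/((-651 + (-139 + 96))^(3/2)) = √4891393/((-651 - 43)^(3/2)) = √4891393/((-694)^(3/2)) = √4891393/((-694*I*√694)) = √4891393*(I*√694/481636) = I*√3394626742/481636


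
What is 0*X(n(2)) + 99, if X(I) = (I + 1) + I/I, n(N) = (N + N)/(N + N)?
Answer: 99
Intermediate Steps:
n(N) = 1 (n(N) = (2*N)/((2*N)) = (2*N)*(1/(2*N)) = 1)
X(I) = 2 + I (X(I) = (1 + I) + 1 = 2 + I)
0*X(n(2)) + 99 = 0*(2 + 1) + 99 = 0*3 + 99 = 0 + 99 = 99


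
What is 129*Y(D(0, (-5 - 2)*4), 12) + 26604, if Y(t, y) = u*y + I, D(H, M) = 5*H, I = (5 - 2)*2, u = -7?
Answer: 16542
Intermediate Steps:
I = 6 (I = 3*2 = 6)
Y(t, y) = 6 - 7*y (Y(t, y) = -7*y + 6 = 6 - 7*y)
129*Y(D(0, (-5 - 2)*4), 12) + 26604 = 129*(6 - 7*12) + 26604 = 129*(6 - 84) + 26604 = 129*(-78) + 26604 = -10062 + 26604 = 16542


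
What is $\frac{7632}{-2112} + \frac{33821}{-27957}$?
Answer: $- \frac{5933287}{1230108} \approx -4.8234$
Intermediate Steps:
$\frac{7632}{-2112} + \frac{33821}{-27957} = 7632 \left(- \frac{1}{2112}\right) + 33821 \left(- \frac{1}{27957}\right) = - \frac{159}{44} - \frac{33821}{27957} = - \frac{5933287}{1230108}$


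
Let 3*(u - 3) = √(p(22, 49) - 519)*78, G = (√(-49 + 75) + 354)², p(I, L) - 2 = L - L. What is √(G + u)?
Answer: √(125345 + 708*√26 + 26*I*√517) ≈ 359.1 + 0.8231*I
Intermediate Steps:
p(I, L) = 2 (p(I, L) = 2 + (L - L) = 2 + 0 = 2)
G = (354 + √26)² (G = (√26 + 354)² = (354 + √26)² ≈ 1.2895e+5)
u = 3 + 26*I*√517 (u = 3 + (√(2 - 519)*78)/3 = 3 + (√(-517)*78)/3 = 3 + ((I*√517)*78)/3 = 3 + (78*I*√517)/3 = 3 + 26*I*√517 ≈ 3.0 + 591.18*I)
√(G + u) = √((354 + √26)² + (3 + 26*I*√517)) = √(3 + (354 + √26)² + 26*I*√517)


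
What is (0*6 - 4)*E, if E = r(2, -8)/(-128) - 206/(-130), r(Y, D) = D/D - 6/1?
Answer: -13509/2080 ≈ -6.4947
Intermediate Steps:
r(Y, D) = -5 (r(Y, D) = 1 - 6*1 = 1 - 6 = -5)
E = 13509/8320 (E = -5/(-128) - 206/(-130) = -5*(-1/128) - 206*(-1/130) = 5/128 + 103/65 = 13509/8320 ≈ 1.6237)
(0*6 - 4)*E = (0*6 - 4)*(13509/8320) = (0 - 4)*(13509/8320) = -4*13509/8320 = -13509/2080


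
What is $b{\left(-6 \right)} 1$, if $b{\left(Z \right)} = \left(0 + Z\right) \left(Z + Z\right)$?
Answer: $72$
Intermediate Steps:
$b{\left(Z \right)} = 2 Z^{2}$ ($b{\left(Z \right)} = Z 2 Z = 2 Z^{2}$)
$b{\left(-6 \right)} 1 = 2 \left(-6\right)^{2} \cdot 1 = 2 \cdot 36 \cdot 1 = 72 \cdot 1 = 72$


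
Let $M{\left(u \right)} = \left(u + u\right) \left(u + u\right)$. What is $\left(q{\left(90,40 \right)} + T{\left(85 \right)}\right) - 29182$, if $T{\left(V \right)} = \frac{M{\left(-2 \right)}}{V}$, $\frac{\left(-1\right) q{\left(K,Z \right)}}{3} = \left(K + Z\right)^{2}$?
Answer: $- \frac{6789954}{85} \approx -79882.0$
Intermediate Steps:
$M{\left(u \right)} = 4 u^{2}$ ($M{\left(u \right)} = 2 u 2 u = 4 u^{2}$)
$q{\left(K,Z \right)} = - 3 \left(K + Z\right)^{2}$
$T{\left(V \right)} = \frac{16}{V}$ ($T{\left(V \right)} = \frac{4 \left(-2\right)^{2}}{V} = \frac{4 \cdot 4}{V} = \frac{16}{V}$)
$\left(q{\left(90,40 \right)} + T{\left(85 \right)}\right) - 29182 = \left(- 3 \left(90 + 40\right)^{2} + \frac{16}{85}\right) - 29182 = \left(- 3 \cdot 130^{2} + 16 \cdot \frac{1}{85}\right) - 29182 = \left(\left(-3\right) 16900 + \frac{16}{85}\right) - 29182 = \left(-50700 + \frac{16}{85}\right) - 29182 = - \frac{4309484}{85} - 29182 = - \frac{6789954}{85}$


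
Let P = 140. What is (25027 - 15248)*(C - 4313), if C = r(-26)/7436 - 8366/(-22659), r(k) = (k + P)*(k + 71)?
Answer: -3548814453157/84162 ≈ -4.2166e+7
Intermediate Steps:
r(k) = (71 + k)*(140 + k) (r(k) = (k + 140)*(k + 71) = (140 + k)*(71 + k) = (71 + k)*(140 + k))
C = 6863471/6480474 (C = (9940 + (-26)**2 + 211*(-26))/7436 - 8366/(-22659) = (9940 + 676 - 5486)*(1/7436) - 8366*(-1/22659) = 5130*(1/7436) + 8366/22659 = 2565/3718 + 8366/22659 = 6863471/6480474 ≈ 1.0591)
(25027 - 15248)*(C - 4313) = (25027 - 15248)*(6863471/6480474 - 4313) = 9779*(-27943420891/6480474) = -3548814453157/84162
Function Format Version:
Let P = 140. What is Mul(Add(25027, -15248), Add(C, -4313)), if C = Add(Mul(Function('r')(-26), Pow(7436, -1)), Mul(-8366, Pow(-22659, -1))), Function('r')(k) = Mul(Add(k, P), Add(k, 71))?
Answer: Rational(-3548814453157, 84162) ≈ -4.2166e+7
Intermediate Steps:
Function('r')(k) = Mul(Add(71, k), Add(140, k)) (Function('r')(k) = Mul(Add(k, 140), Add(k, 71)) = Mul(Add(140, k), Add(71, k)) = Mul(Add(71, k), Add(140, k)))
C = Rational(6863471, 6480474) (C = Add(Mul(Add(9940, Pow(-26, 2), Mul(211, -26)), Pow(7436, -1)), Mul(-8366, Pow(-22659, -1))) = Add(Mul(Add(9940, 676, -5486), Rational(1, 7436)), Mul(-8366, Rational(-1, 22659))) = Add(Mul(5130, Rational(1, 7436)), Rational(8366, 22659)) = Add(Rational(2565, 3718), Rational(8366, 22659)) = Rational(6863471, 6480474) ≈ 1.0591)
Mul(Add(25027, -15248), Add(C, -4313)) = Mul(Add(25027, -15248), Add(Rational(6863471, 6480474), -4313)) = Mul(9779, Rational(-27943420891, 6480474)) = Rational(-3548814453157, 84162)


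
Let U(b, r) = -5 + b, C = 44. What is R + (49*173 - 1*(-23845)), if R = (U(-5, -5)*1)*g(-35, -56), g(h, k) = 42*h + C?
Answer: 46582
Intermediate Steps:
g(h, k) = 44 + 42*h (g(h, k) = 42*h + 44 = 44 + 42*h)
R = 14260 (R = ((-5 - 5)*1)*(44 + 42*(-35)) = (-10*1)*(44 - 1470) = -10*(-1426) = 14260)
R + (49*173 - 1*(-23845)) = 14260 + (49*173 - 1*(-23845)) = 14260 + (8477 + 23845) = 14260 + 32322 = 46582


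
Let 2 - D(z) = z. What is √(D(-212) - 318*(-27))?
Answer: 20*√22 ≈ 93.808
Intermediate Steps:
D(z) = 2 - z
√(D(-212) - 318*(-27)) = √((2 - 1*(-212)) - 318*(-27)) = √((2 + 212) + 8586) = √(214 + 8586) = √8800 = 20*√22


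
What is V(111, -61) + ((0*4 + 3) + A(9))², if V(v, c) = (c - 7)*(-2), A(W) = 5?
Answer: 200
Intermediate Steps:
V(v, c) = 14 - 2*c (V(v, c) = (-7 + c)*(-2) = 14 - 2*c)
V(111, -61) + ((0*4 + 3) + A(9))² = (14 - 2*(-61)) + ((0*4 + 3) + 5)² = (14 + 122) + ((0 + 3) + 5)² = 136 + (3 + 5)² = 136 + 8² = 136 + 64 = 200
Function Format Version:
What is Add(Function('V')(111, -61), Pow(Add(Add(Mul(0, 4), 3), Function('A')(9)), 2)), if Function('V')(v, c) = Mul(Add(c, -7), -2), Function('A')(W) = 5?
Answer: 200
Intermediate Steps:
Function('V')(v, c) = Add(14, Mul(-2, c)) (Function('V')(v, c) = Mul(Add(-7, c), -2) = Add(14, Mul(-2, c)))
Add(Function('V')(111, -61), Pow(Add(Add(Mul(0, 4), 3), Function('A')(9)), 2)) = Add(Add(14, Mul(-2, -61)), Pow(Add(Add(Mul(0, 4), 3), 5), 2)) = Add(Add(14, 122), Pow(Add(Add(0, 3), 5), 2)) = Add(136, Pow(Add(3, 5), 2)) = Add(136, Pow(8, 2)) = Add(136, 64) = 200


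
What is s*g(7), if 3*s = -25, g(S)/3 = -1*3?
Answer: 75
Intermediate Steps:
g(S) = -9 (g(S) = 3*(-1*3) = 3*(-3) = -9)
s = -25/3 (s = (1/3)*(-25) = -25/3 ≈ -8.3333)
s*g(7) = -25/3*(-9) = 75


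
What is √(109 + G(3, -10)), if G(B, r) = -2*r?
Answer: √129 ≈ 11.358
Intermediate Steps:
√(109 + G(3, -10)) = √(109 - 2*(-10)) = √(109 + 20) = √129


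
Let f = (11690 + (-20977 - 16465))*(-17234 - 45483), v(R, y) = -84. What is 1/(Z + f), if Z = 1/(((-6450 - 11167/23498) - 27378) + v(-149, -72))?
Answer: 796875343/1287023950600223614 ≈ 6.1916e-10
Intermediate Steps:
f = 1615088184 (f = (11690 - 37442)*(-62717) = -25752*(-62717) = 1615088184)
Z = -23498/796875343 (Z = 1/(((-6450 - 11167/23498) - 27378) - 84) = 1/((-151573267/23498 - 27378) - 84) = 1/(-794901511/23498 - 84) = 1/(-796875343/23498) = -23498/796875343 ≈ -2.9488e-5)
1/(Z + f) = 1/(-23498/796875343 + 1615088184) = 1/(1287023950600223614/796875343) = 796875343/1287023950600223614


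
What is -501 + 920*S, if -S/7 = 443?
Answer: -2853421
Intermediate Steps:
S = -3101 (S = -7*443 = -3101)
-501 + 920*S = -501 + 920*(-3101) = -501 - 2852920 = -2853421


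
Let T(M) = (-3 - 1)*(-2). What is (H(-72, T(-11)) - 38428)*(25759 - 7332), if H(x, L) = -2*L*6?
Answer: -709881748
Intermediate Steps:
T(M) = 8 (T(M) = -4*(-2) = 8)
H(x, L) = -12*L
(H(-72, T(-11)) - 38428)*(25759 - 7332) = (-12*8 - 38428)*(25759 - 7332) = (-96 - 38428)*18427 = -38524*18427 = -709881748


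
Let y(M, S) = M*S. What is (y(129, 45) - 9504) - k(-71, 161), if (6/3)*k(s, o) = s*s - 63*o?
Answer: -1148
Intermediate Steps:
k(s, o) = s²/2 - 63*o/2 (k(s, o) = (s*s - 63*o)/2 = (s² - 63*o)/2 = s²/2 - 63*o/2)
(y(129, 45) - 9504) - k(-71, 161) = (129*45 - 9504) - ((½)*(-71)² - 63/2*161) = (5805 - 9504) - ((½)*5041 - 10143/2) = -3699 - (5041/2 - 10143/2) = -3699 - 1*(-2551) = -3699 + 2551 = -1148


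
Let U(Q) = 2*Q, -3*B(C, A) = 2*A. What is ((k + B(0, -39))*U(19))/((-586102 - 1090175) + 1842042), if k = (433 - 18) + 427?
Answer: 32984/165765 ≈ 0.19898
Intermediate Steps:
B(C, A) = -2*A/3
k = 842 (k = 415 + 427 = 842)
((k + B(0, -39))*U(19))/((-586102 - 1090175) + 1842042) = ((842 - 2/3*(-39))*(2*19))/((-586102 - 1090175) + 1842042) = ((842 + 26)*38)/(-1676277 + 1842042) = (868*38)/165765 = 32984*(1/165765) = 32984/165765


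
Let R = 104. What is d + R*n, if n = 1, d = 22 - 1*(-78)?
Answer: 204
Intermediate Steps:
d = 100 (d = 22 + 78 = 100)
d + R*n = 100 + 104*1 = 100 + 104 = 204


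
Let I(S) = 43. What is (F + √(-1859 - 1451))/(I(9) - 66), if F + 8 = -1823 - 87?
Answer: 1918/23 - I*√3310/23 ≈ 83.391 - 2.5014*I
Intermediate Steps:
F = -1918 (F = -8 + (-1823 - 87) = -8 - 1910 = -1918)
(F + √(-1859 - 1451))/(I(9) - 66) = (-1918 + √(-1859 - 1451))/(43 - 66) = (-1918 + √(-3310))/(-23) = (-1918 + I*√3310)*(-1/23) = 1918/23 - I*√3310/23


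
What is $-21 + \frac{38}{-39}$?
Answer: $- \frac{857}{39} \approx -21.974$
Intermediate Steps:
$-21 + \frac{38}{-39} = -21 + 38 \left(- \frac{1}{39}\right) = -21 - \frac{38}{39} = - \frac{857}{39}$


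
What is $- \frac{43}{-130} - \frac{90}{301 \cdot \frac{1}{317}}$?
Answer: $- \frac{3695957}{39130} \approx -94.453$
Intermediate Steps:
$- \frac{43}{-130} - \frac{90}{301 \cdot \frac{1}{317}} = \left(-43\right) \left(- \frac{1}{130}\right) - \frac{90}{301 \cdot \frac{1}{317}} = \frac{43}{130} - \frac{90}{\frac{301}{317}} = \frac{43}{130} - \frac{28530}{301} = - \frac{3695957}{39130}$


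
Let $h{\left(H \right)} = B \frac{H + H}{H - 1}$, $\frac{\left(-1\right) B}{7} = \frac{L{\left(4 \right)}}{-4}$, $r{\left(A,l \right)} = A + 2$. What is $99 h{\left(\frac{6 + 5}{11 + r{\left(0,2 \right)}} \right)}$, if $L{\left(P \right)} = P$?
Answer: $-7623$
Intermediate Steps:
$r{\left(A,l \right)} = 2 + A$
$B = 7$ ($B = - 7 \frac{4}{-4} = - 7 \cdot 4 \left(- \frac{1}{4}\right) = \left(-7\right) \left(-1\right) = 7$)
$h{\left(H \right)} = \frac{14 H}{-1 + H}$ ($h{\left(H \right)} = 7 \frac{H + H}{H - 1} = 7 \frac{2 H}{-1 + H} = \frac{14 H}{-1 + H}$)
$99 h{\left(\frac{6 + 5}{11 + r{\left(0,2 \right)}} \right)} = 99 \frac{14 \frac{6 + 5}{11 + \left(2 + 0\right)}}{-1 + \frac{6 + 5}{11 + \left(2 + 0\right)}} = 99 \frac{14 \frac{11}{11 + 2}}{-1 + \frac{11}{11 + 2}} = 99 \frac{14 \cdot \frac{11}{13}}{-1 + \frac{11}{13}} = 99 \frac{14 \cdot 11 \cdot \frac{1}{13}}{-1 + 11 \cdot \frac{1}{13}} = 99 \cdot 14 \cdot \frac{11}{13} \frac{1}{-1 + \frac{11}{13}} = 99 \cdot 14 \cdot \frac{11}{13} \frac{1}{- \frac{2}{13}} = 99 \cdot 14 \cdot \frac{11}{13} \left(- \frac{13}{2}\right) = 99 \left(-77\right) = -7623$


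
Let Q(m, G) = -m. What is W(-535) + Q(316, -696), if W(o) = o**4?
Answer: 81924750309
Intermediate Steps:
W(-535) + Q(316, -696) = (-535)**4 - 1*316 = 81924750625 - 316 = 81924750309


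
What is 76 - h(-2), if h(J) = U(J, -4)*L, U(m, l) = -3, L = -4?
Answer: 64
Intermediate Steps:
h(J) = 12 (h(J) = -3*(-4) = 12)
76 - h(-2) = 76 - 1*12 = 76 - 12 = 64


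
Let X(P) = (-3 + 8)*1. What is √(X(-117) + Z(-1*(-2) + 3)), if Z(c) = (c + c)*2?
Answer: 5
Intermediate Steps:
Z(c) = 4*c (Z(c) = (2*c)*2 = 4*c)
X(P) = 5 (X(P) = 5*1 = 5)
√(X(-117) + Z(-1*(-2) + 3)) = √(5 + 4*(-1*(-2) + 3)) = √(5 + 4*(2 + 3)) = √(5 + 4*5) = √(5 + 20) = √25 = 5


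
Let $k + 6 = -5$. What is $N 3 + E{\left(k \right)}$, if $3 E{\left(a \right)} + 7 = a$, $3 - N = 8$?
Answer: $-21$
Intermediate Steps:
$k = -11$ ($k = -6 - 5 = -11$)
$N = -5$ ($N = 3 - 8 = -5$)
$E{\left(a \right)} = - \frac{7}{3} + \frac{a}{3}$
$N 3 + E{\left(k \right)} = \left(-5\right) 3 + \left(- \frac{7}{3} + \frac{1}{3} \left(-11\right)\right) = -15 - 6 = -21$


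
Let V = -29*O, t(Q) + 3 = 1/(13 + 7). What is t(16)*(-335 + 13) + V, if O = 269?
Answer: -68511/10 ≈ -6851.1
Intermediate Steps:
t(Q) = -59/20 (t(Q) = -3 + 1/(13 + 7) = -3 + 1/20 = -59/20)
V = -7801 (V = -29*269 = -7801)
t(16)*(-335 + 13) + V = -59*(-335 + 13)/20 - 7801 = -59/20*(-322) - 7801 = 9499/10 - 7801 = -68511/10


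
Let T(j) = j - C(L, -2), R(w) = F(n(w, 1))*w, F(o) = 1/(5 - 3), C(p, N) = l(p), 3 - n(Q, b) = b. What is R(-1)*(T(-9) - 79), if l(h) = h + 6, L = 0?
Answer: 47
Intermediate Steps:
n(Q, b) = 3 - b
l(h) = 6 + h
C(p, N) = 6 + p
F(o) = ½ (F(o) = 1/2 = ½)
R(w) = w/2
T(j) = -6 + j (T(j) = j - (6 + 0) = j - 1*6 = j - 6 = -6 + j)
R(-1)*(T(-9) - 79) = ((½)*(-1))*((-6 - 9) - 79) = -(-15 - 79)/2 = -½*(-94) = 47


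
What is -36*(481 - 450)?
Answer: -1116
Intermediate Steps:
-36*(481 - 450) = -36*31 = -1116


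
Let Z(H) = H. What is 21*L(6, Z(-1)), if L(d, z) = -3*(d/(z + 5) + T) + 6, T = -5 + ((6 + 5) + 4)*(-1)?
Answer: 2583/2 ≈ 1291.5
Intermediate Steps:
T = -20 (T = -5 + (11 + 4)*(-1) = -5 + 15*(-1) = -5 - 15 = -20)
L(d, z) = 66 - 3*d/(5 + z) (L(d, z) = -3*(d/(z + 5) - 20) + 6 = -3*(d/(5 + z) - 20) + 6 = -3*(-20 + d/(5 + z)) + 6 = (60 - 3*d/(5 + z)) + 6 = 66 - 3*d/(5 + z))
21*L(6, Z(-1)) = 21*(3*(110 - 1*6 + 22*(-1))/(5 - 1)) = 21*(3*(110 - 6 - 22)/4) = 21*(3*(¼)*82) = 21*(123/2) = 2583/2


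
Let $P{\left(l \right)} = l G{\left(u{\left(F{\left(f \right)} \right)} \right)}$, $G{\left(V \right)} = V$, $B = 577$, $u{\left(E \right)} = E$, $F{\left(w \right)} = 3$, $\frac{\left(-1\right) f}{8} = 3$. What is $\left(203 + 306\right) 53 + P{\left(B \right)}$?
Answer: $28708$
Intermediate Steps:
$f = -24$ ($f = \left(-8\right) 3 = -24$)
$P{\left(l \right)} = 3 l$ ($P{\left(l \right)} = l 3 = 3 l$)
$\left(203 + 306\right) 53 + P{\left(B \right)} = \left(203 + 306\right) 53 + 3 \cdot 577 = 509 \cdot 53 + 1731 = 26977 + 1731 = 28708$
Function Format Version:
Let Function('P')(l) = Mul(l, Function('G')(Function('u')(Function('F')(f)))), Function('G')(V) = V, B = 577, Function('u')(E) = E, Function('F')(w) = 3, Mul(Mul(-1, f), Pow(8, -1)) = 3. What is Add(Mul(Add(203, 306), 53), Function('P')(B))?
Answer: 28708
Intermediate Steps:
f = -24 (f = Mul(-8, 3) = -24)
Function('P')(l) = Mul(3, l) (Function('P')(l) = Mul(l, 3) = Mul(3, l))
Add(Mul(Add(203, 306), 53), Function('P')(B)) = Add(Mul(Add(203, 306), 53), Mul(3, 577)) = Add(Mul(509, 53), 1731) = Add(26977, 1731) = 28708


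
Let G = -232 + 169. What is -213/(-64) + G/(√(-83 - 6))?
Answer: 213/64 + 63*I*√89/89 ≈ 3.3281 + 6.678*I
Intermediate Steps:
G = -63
-213/(-64) + G/(√(-83 - 6)) = -213/(-64) - 63/√(-83 - 6) = -213*(-1/64) - 63*(-I*√89/89) = 213/64 - 63*(-I*√89/89) = 213/64 - (-63)*I*√89/89 = 213/64 + 63*I*√89/89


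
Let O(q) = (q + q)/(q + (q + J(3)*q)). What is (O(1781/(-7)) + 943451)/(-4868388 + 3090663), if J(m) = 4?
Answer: -2830354/5333175 ≈ -0.53071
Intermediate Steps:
O(q) = ⅓ (O(q) = (q + q)/(q + (q + 4*q)) = (2*q)/(q + 5*q) = (2*q)/((6*q)) = (2*q)*(1/(6*q)) = ⅓)
(O(1781/(-7)) + 943451)/(-4868388 + 3090663) = (⅓ + 943451)/(-4868388 + 3090663) = (2830354/3)/(-1777725) = (2830354/3)*(-1/1777725) = -2830354/5333175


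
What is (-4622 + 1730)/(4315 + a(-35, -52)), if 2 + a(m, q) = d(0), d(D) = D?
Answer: -2892/4313 ≈ -0.67053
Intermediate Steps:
a(m, q) = -2 (a(m, q) = -2 + 0 = -2)
(-4622 + 1730)/(4315 + a(-35, -52)) = (-4622 + 1730)/(4315 - 2) = -2892/4313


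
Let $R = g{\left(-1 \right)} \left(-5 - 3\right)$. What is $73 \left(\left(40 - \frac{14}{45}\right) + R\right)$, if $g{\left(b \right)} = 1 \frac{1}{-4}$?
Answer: $\frac{136948}{45} \approx 3043.3$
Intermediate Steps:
$g{\left(b \right)} = - \frac{1}{4}$ ($g{\left(b \right)} = 1 \left(- \frac{1}{4}\right) = - \frac{1}{4}$)
$R = 2$ ($R = - \frac{-5 - 3}{4} = \left(- \frac{1}{4}\right) \left(-8\right) = 2$)
$73 \left(\left(40 - \frac{14}{45}\right) + R\right) = 73 \left(\left(40 - \frac{14}{45}\right) + 2\right) = 73 \left(\frac{1786}{45} + 2\right) = 73 \cdot \frac{1876}{45} = \frac{136948}{45}$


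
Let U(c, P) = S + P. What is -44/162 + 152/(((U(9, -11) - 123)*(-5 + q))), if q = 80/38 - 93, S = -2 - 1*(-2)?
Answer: -1284332/4943997 ≈ -0.25978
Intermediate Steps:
S = 0 (S = -2 + 2 = 0)
U(c, P) = P (U(c, P) = 0 + P = P)
q = -1727/19 (q = 80*(1/38) - 93 = 40/19 - 93 = -1727/19 ≈ -90.895)
-44/162 + 152/(((U(9, -11) - 123)*(-5 + q))) = -44/162 + 152/(((-11 - 123)*(-5 - 1727/19))) = -44*1/162 + 152/((-134*(-1822/19))) = -22/81 + 152/(244148/19) = -22/81 + 152*(19/244148) = -22/81 + 722/61037 = -1284332/4943997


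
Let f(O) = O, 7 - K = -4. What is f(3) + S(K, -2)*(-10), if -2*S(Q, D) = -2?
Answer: -7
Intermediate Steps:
K = 11 (K = 7 - 1*(-4) = 7 + 4 = 11)
S(Q, D) = 1 (S(Q, D) = -½*(-2) = 1)
f(3) + S(K, -2)*(-10) = 3 + 1*(-10) = 3 - 10 = -7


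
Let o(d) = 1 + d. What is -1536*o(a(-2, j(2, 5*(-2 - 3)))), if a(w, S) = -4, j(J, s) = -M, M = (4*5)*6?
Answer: 4608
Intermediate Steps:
M = 120 (M = 20*6 = 120)
j(J, s) = -120 (j(J, s) = -1*120 = -120)
-1536*o(a(-2, j(2, 5*(-2 - 3)))) = -1536*(1 - 4) = -1536*(-3) = 4608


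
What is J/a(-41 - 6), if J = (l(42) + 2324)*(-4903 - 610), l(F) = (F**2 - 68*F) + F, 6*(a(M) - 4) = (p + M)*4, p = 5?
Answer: 3511781/12 ≈ 2.9265e+5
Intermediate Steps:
a(M) = 22/3 + 2*M/3 (a(M) = 4 + ((5 + M)*4)/6 = 4 + (20 + 4*M)/6 = 4 + (10/3 + 2*M/3) = 22/3 + 2*M/3)
l(F) = F**2 - 67*F
J = -7023562 (J = (42*(-67 + 42) + 2324)*(-4903 - 610) = (42*(-25) + 2324)*(-5513) = (-1050 + 2324)*(-5513) = 1274*(-5513) = -7023562)
J/a(-41 - 6) = -7023562/(22/3 + 2*(-41 - 6)/3) = -7023562/(22/3 + (2/3)*(-47)) = -7023562/(22/3 - 94/3) = -7023562/(-24) = -7023562*(-1/24) = 3511781/12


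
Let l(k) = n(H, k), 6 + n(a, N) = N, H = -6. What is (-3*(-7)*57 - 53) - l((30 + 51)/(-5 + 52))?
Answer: 53969/47 ≈ 1148.3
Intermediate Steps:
n(a, N) = -6 + N
l(k) = -6 + k
(-3*(-7)*57 - 53) - l((30 + 51)/(-5 + 52)) = (-3*(-7)*57 - 53) - (-6 + (30 + 51)/(-5 + 52)) = (21*57 - 53) - (-6 + 81/47) = (1197 - 53) - (-6 + 81*(1/47)) = 1144 - (-6 + 81/47) = 1144 - 1*(-201/47) = 1144 + 201/47 = 53969/47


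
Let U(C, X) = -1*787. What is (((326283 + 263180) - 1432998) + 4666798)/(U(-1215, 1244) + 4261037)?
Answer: 3823263/4260250 ≈ 0.89743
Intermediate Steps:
U(C, X) = -787
(((326283 + 263180) - 1432998) + 4666798)/(U(-1215, 1244) + 4261037) = (((326283 + 263180) - 1432998) + 4666798)/(-787 + 4261037) = ((589463 - 1432998) + 4666798)/4260250 = (-843535 + 4666798)*(1/4260250) = 3823263*(1/4260250) = 3823263/4260250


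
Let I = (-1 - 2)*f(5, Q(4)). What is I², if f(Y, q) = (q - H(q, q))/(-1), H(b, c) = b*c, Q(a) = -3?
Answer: 1296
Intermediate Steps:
f(Y, q) = q² - q (f(Y, q) = (q - q*q)/(-1) = (q - q²)*(-1) = q² - q)
I = -36 (I = (-1 - 2)*(-3*(-1 - 3)) = -(-9)*(-4) = -3*12 = -36)
I² = (-36)² = 1296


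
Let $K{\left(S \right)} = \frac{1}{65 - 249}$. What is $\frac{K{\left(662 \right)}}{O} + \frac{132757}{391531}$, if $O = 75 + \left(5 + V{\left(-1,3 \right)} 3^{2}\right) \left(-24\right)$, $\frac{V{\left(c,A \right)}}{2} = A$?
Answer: $\frac{32757384739}{96607925064} \approx 0.33908$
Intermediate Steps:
$V{\left(c,A \right)} = 2 A$
$O = -1341$ ($O = 75 + \left(5 + 2 \cdot 3 \cdot 3^{2}\right) \left(-24\right) = 75 + \left(5 + 6 \cdot 9\right) \left(-24\right) = 75 + \left(5 + 54\right) \left(-24\right) = 75 + 59 \left(-24\right) = 75 - 1416 = -1341$)
$K{\left(S \right)} = - \frac{1}{184}$ ($K{\left(S \right)} = \frac{1}{-184} = - \frac{1}{184}$)
$\frac{K{\left(662 \right)}}{O} + \frac{132757}{391531} = - \frac{1}{184 \left(-1341\right)} + \frac{132757}{391531} = \left(- \frac{1}{184}\right) \left(- \frac{1}{1341}\right) + 132757 \cdot \frac{1}{391531} = \frac{1}{246744} + \frac{132757}{391531} = \frac{32757384739}{96607925064}$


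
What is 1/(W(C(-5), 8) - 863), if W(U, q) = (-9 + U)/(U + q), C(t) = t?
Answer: -3/2603 ≈ -0.0011525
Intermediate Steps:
W(U, q) = (-9 + U)/(U + q)
1/(W(C(-5), 8) - 863) = 1/((-9 - 5)/(-5 + 8) - 863) = 1/(-14/3 - 863) = 1/(-2603/3) = -3/2603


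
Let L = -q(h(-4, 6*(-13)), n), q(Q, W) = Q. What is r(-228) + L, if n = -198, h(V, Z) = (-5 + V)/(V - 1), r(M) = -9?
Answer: -54/5 ≈ -10.800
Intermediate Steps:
h(V, Z) = (-5 + V)/(-1 + V)
L = -9/5 (L = -(-5 - 4)/(-1 - 4) = -(-9)/(-5) = -(-1)*(-9)/5 = -1*9/5 = -9/5 ≈ -1.8000)
r(-228) + L = -9 - 9/5 = -54/5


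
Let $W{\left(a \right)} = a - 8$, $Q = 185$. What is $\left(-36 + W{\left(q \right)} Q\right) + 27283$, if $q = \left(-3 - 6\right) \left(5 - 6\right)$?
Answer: $27432$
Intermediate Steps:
$q = 9$ ($q = \left(-9\right) \left(-1\right) = 9$)
$W{\left(a \right)} = -8 + a$ ($W{\left(a \right)} = a - 8 = -8 + a$)
$\left(-36 + W{\left(q \right)} Q\right) + 27283 = \left(-36 + \left(-8 + 9\right) 185\right) + 27283 = \left(-36 + 1 \cdot 185\right) + 27283 = \left(-36 + 185\right) + 27283 = 149 + 27283 = 27432$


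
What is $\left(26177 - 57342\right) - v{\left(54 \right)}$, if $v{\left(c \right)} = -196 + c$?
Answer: $-31023$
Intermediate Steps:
$\left(26177 - 57342\right) - v{\left(54 \right)} = \left(26177 - 57342\right) - \left(-196 + 54\right) = -31165 - -142 = -31165 + 142 = -31023$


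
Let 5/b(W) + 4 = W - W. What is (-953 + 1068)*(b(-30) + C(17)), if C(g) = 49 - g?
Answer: 14145/4 ≈ 3536.3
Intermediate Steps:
b(W) = -5/4 (b(W) = 5/(-4 + (W - W)) = 5/(-4 + 0) = 5/(-4) = 5*(-¼) = -5/4)
(-953 + 1068)*(b(-30) + C(17)) = (-953 + 1068)*(-5/4 + (49 - 1*17)) = 115*(-5/4 + (49 - 17)) = 115*(-5/4 + 32) = 115*(123/4) = 14145/4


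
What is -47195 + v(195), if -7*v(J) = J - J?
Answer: -47195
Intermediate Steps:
v(J) = 0 (v(J) = -(J - J)/7 = -⅐*0 = 0)
-47195 + v(195) = -47195 + 0 = -47195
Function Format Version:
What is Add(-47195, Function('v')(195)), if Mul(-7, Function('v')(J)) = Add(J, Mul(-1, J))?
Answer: -47195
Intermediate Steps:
Function('v')(J) = 0 (Function('v')(J) = Mul(Rational(-1, 7), Add(J, Mul(-1, J))) = Mul(Rational(-1, 7), 0) = 0)
Add(-47195, Function('v')(195)) = Add(-47195, 0) = -47195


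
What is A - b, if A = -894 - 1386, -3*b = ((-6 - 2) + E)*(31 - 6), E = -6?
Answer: -7190/3 ≈ -2396.7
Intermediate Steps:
b = 350/3 (b = -((-6 - 2) - 6)*(31 - 6)/3 = -(-8 - 6)*25/3 = -(-14)*25/3 = -⅓*(-350) = 350/3 ≈ 116.67)
A = -2280
A - b = -2280 - 1*350/3 = -2280 - 350/3 = -7190/3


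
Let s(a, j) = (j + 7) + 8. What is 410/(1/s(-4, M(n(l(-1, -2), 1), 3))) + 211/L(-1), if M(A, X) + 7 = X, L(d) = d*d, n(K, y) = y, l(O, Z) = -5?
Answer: 4721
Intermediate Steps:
L(d) = d**2
M(A, X) = -7 + X
s(a, j) = 15 + j (s(a, j) = (7 + j) + 8 = 15 + j)
410/(1/s(-4, M(n(l(-1, -2), 1), 3))) + 211/L(-1) = 410/(1/(15 + (-7 + 3))) + 211/((-1)**2) = 410/(1/(15 - 4)) + 211/1 = 410/(1/11) + 211*1 = 410/(1/11) + 211 = 410*11 + 211 = 4510 + 211 = 4721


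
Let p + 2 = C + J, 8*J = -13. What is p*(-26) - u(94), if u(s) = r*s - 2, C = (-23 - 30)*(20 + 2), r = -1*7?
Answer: 124281/4 ≈ 31070.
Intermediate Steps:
J = -13/8 (J = (⅛)*(-13) = -13/8 ≈ -1.6250)
r = -7
C = -1166 (C = -53*22 = -1166)
u(s) = -2 - 7*s (u(s) = -7*s - 2 = -2 - 7*s)
p = -9357/8 (p = -2 + (-1166 - 13/8) = -2 - 9341/8 = -9357/8 ≈ -1169.6)
p*(-26) - u(94) = -9357/8*(-26) - (-2 - 7*94) = 121641/4 - (-2 - 658) = 121641/4 - 1*(-660) = 121641/4 + 660 = 124281/4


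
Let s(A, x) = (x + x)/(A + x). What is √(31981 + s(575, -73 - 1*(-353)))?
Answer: √103908397/57 ≈ 178.83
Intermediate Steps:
s(A, x) = 2*x/(A + x) (s(A, x) = (2*x)/(A + x) = 2*x/(A + x))
√(31981 + s(575, -73 - 1*(-353))) = √(31981 + 2*(-73 - 1*(-353))/(575 + (-73 - 1*(-353)))) = √(31981 + 2*(-73 + 353)/(575 + (-73 + 353))) = √(31981 + 2*280/(575 + 280)) = √(31981 + 2*280/855) = √(31981 + 2*280*(1/855)) = √(31981 + 112/171) = √(5468863/171) = √103908397/57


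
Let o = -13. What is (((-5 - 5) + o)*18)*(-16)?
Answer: 6624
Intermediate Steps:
(((-5 - 5) + o)*18)*(-16) = (((-5 - 5) - 13)*18)*(-16) = ((-10 - 13)*18)*(-16) = -23*18*(-16) = -414*(-16) = 6624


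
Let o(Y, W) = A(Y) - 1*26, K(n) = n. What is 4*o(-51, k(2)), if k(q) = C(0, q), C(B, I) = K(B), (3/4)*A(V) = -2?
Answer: -344/3 ≈ -114.67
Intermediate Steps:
A(V) = -8/3 (A(V) = (4/3)*(-2) = -8/3)
C(B, I) = B
k(q) = 0
o(Y, W) = -86/3 (o(Y, W) = -8/3 - 1*26 = -8/3 - 26 = -86/3)
4*o(-51, k(2)) = 4*(-86/3) = -344/3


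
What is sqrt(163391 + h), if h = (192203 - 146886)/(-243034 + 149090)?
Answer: sqrt(360499737671482)/46972 ≈ 404.22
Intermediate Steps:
h = -45317/93944 (h = 45317/(-93944) = 45317*(-1/93944) = -45317/93944 ≈ -0.48238)
sqrt(163391 + h) = sqrt(163391 - 45317/93944) = sqrt(15349558787/93944) = sqrt(360499737671482)/46972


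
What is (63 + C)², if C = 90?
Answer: 23409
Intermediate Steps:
(63 + C)² = (63 + 90)² = 153² = 23409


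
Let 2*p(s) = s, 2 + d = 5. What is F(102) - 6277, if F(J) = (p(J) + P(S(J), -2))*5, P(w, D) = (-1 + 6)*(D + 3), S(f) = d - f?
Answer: -5997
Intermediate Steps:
d = 3 (d = -2 + 5 = 3)
S(f) = 3 - f
p(s) = s/2
P(w, D) = 15 + 5*D (P(w, D) = 5*(3 + D) = 15 + 5*D)
F(J) = 25 + 5*J/2 (F(J) = (J/2 + (15 + 5*(-2)))*5 = (J/2 + (15 - 10))*5 = (J/2 + 5)*5 = (5 + J/2)*5 = 25 + 5*J/2)
F(102) - 6277 = (25 + (5/2)*102) - 6277 = (25 + 255) - 6277 = 280 - 6277 = -5997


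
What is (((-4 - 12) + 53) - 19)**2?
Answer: 324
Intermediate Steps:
(((-4 - 12) + 53) - 19)**2 = ((-16 + 53) - 19)**2 = (37 - 19)**2 = 18**2 = 324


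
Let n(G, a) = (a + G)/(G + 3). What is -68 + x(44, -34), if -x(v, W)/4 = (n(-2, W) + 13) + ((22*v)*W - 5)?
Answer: 131692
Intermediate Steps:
n(G, a) = (G + a)/(3 + G)
x(v, W) = -24 - 4*W - 88*W*v (x(v, W) = -4*(((-2 + W)/(3 - 2) + 13) + ((22*v)*W - 5)) = -4*(((-2 + W)/1 + 13) + (22*W*v - 5)) = -4*((1*(-2 + W) + 13) + (-5 + 22*W*v)) = -4*(((-2 + W) + 13) + (-5 + 22*W*v)) = -4*((11 + W) + (-5 + 22*W*v)) = -4*(6 + W + 22*W*v) = -24 - 4*W - 88*W*v)
-68 + x(44, -34) = -68 + (-24 - 4*(-34) - 88*(-34)*44) = -68 + (-24 + 136 + 131648) = -68 + 131760 = 131692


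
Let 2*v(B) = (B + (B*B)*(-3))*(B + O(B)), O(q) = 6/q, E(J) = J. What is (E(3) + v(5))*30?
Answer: -6420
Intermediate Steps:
v(B) = (B - 3*B**2)*(B + 6/B)/2 (v(B) = ((B + (B*B)*(-3))*(B + 6/B))/2 = ((B + B**2*(-3))*(B + 6/B))/2 = ((B - 3*B**2)*(B + 6/B))/2 = (B - 3*B**2)*(B + 6/B)/2)
(E(3) + v(5))*30 = (3 + (3 - 1/2*5*(18 - 1*5 + 3*5**2)))*30 = (3 + (3 - 1/2*5*(18 - 5 + 3*25)))*30 = (3 + (3 - 1/2*5*(18 - 5 + 75)))*30 = (3 + (3 - 1/2*5*88))*30 = (3 + (3 - 220))*30 = (3 - 217)*30 = -214*30 = -6420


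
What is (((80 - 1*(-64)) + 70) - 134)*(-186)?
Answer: -14880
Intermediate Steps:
(((80 - 1*(-64)) + 70) - 134)*(-186) = (((80 + 64) + 70) - 134)*(-186) = ((144 + 70) - 134)*(-186) = (214 - 134)*(-186) = 80*(-186) = -14880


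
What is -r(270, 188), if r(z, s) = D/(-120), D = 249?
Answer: 83/40 ≈ 2.0750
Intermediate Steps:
r(z, s) = -83/40 (r(z, s) = 249/(-120) = 249*(-1/120) = -83/40)
-r(270, 188) = -1*(-83/40) = 83/40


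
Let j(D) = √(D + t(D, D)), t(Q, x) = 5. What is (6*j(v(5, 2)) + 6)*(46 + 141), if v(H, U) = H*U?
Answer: 1122 + 1122*√15 ≈ 5467.5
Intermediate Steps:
j(D) = √(5 + D) (j(D) = √(D + 5) = √(5 + D))
(6*j(v(5, 2)) + 6)*(46 + 141) = (6*√(5 + 5*2) + 6)*(46 + 141) = (6*√(5 + 10) + 6)*187 = (6*√15 + 6)*187 = (6 + 6*√15)*187 = 1122 + 1122*√15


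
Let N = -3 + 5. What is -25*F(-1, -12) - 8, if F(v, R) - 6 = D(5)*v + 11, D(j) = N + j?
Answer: -258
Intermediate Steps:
N = 2
D(j) = 2 + j
F(v, R) = 17 + 7*v (F(v, R) = 6 + ((2 + 5)*v + 11) = 6 + (7*v + 11) = 6 + (11 + 7*v) = 17 + 7*v)
-25*F(-1, -12) - 8 = -25*(17 + 7*(-1)) - 8 = -25*(17 - 7) - 8 = -25*10 - 8 = -250 - 8 = -258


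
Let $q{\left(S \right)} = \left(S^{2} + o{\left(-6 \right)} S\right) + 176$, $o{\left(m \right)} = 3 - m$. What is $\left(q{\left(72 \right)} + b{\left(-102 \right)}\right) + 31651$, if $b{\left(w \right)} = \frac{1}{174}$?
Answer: $\frac{6552667}{174} \approx 37659.0$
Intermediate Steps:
$q{\left(S \right)} = 176 + S^{2} + 9 S$ ($q{\left(S \right)} = \left(S^{2} + \left(3 - -6\right) S\right) + 176 = \left(S^{2} + \left(3 + 6\right) S\right) + 176 = \left(S^{2} + 9 S\right) + 176 = 176 + S^{2} + 9 S$)
$b{\left(w \right)} = \frac{1}{174}$
$\left(q{\left(72 \right)} + b{\left(-102 \right)}\right) + 31651 = \left(\left(176 + 72^{2} + 9 \cdot 72\right) + \frac{1}{174}\right) + 31651 = \left(\left(176 + 5184 + 648\right) + \frac{1}{174}\right) + 31651 = \left(6008 + \frac{1}{174}\right) + 31651 = \frac{1045393}{174} + 31651 = \frac{6552667}{174}$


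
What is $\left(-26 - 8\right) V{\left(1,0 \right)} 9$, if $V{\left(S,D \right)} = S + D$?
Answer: $-306$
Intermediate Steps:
$V{\left(S,D \right)} = D + S$
$\left(-26 - 8\right) V{\left(1,0 \right)} 9 = \left(-26 - 8\right) \left(0 + 1\right) 9 = - 34 \cdot 1 \cdot 9 = \left(-34\right) 9 = -306$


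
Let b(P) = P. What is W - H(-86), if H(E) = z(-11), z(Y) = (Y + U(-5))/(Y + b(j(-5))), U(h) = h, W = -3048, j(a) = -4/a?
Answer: -155528/51 ≈ -3049.6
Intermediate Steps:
z(Y) = (-5 + Y)/(⅘ + Y) (z(Y) = (Y - 5)/(Y - 4/(-5)) = (-5 + Y)/(Y - 4*(-⅕)) = (-5 + Y)/(Y + ⅘) = (-5 + Y)/(⅘ + Y))
H(E) = 80/51 (H(E) = 5*(-5 - 11)/(4 + 5*(-11)) = 5*(-16)/(4 - 55) = 5*(-16)/(-51) = 5*(-1/51)*(-16) = 80/51)
W - H(-86) = -3048 - 1*80/51 = -3048 - 80/51 = -155528/51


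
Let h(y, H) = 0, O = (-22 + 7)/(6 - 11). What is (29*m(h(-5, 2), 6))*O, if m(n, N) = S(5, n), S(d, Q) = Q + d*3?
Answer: 1305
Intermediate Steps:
O = 3 (O = -15/(-5) = -15*(-1/5) = 3)
S(d, Q) = Q + 3*d
m(n, N) = 15 + n (m(n, N) = n + 3*5 = n + 15 = 15 + n)
(29*m(h(-5, 2), 6))*O = (29*(15 + 0))*3 = (29*15)*3 = 435*3 = 1305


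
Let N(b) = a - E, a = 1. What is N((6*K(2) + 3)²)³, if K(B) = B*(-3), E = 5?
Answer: -64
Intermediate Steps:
K(B) = -3*B
N(b) = -4 (N(b) = 1 - 1*5 = 1 - 5 = -4)
N((6*K(2) + 3)²)³ = (-4)³ = -64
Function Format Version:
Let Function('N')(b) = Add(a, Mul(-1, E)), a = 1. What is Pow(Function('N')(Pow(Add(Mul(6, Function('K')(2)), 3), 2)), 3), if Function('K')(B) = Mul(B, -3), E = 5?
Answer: -64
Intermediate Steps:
Function('K')(B) = Mul(-3, B)
Function('N')(b) = -4 (Function('N')(b) = Add(1, Mul(-1, 5)) = Add(1, -5) = -4)
Pow(Function('N')(Pow(Add(Mul(6, Function('K')(2)), 3), 2)), 3) = Pow(-4, 3) = -64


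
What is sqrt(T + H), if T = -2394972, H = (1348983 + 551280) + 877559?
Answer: 5*sqrt(15314) ≈ 618.75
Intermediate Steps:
H = 2777822 (H = 1900263 + 877559 = 2777822)
sqrt(T + H) = sqrt(-2394972 + 2777822) = sqrt(382850) = 5*sqrt(15314)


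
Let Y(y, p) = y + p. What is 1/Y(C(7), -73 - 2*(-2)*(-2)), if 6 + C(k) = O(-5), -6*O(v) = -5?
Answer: -6/517 ≈ -0.011605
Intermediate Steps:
O(v) = ⅚ (O(v) = -⅙*(-5) = ⅚)
C(k) = -31/6 (C(k) = -6 + ⅚ = -31/6)
Y(y, p) = p + y
1/Y(C(7), -73 - 2*(-2)*(-2)) = 1/((-73 - 2*(-2)*(-2)) - 31/6) = 1/((-73 - (-4)*(-2)) - 31/6) = 1/((-73 - 1*8) - 31/6) = 1/((-73 - 8) - 31/6) = 1/(-81 - 31/6) = 1/(-517/6) = -6/517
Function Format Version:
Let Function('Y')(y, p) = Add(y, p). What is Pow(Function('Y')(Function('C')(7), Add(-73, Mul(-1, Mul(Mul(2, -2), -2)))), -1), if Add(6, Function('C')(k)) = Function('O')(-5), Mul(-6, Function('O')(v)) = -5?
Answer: Rational(-6, 517) ≈ -0.011605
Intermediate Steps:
Function('O')(v) = Rational(5, 6) (Function('O')(v) = Mul(Rational(-1, 6), -5) = Rational(5, 6))
Function('C')(k) = Rational(-31, 6) (Function('C')(k) = Add(-6, Rational(5, 6)) = Rational(-31, 6))
Function('Y')(y, p) = Add(p, y)
Pow(Function('Y')(Function('C')(7), Add(-73, Mul(-1, Mul(Mul(2, -2), -2)))), -1) = Pow(Add(Add(-73, Mul(-1, Mul(Mul(2, -2), -2))), Rational(-31, 6)), -1) = Pow(Add(Add(-73, Mul(-1, Mul(-4, -2))), Rational(-31, 6)), -1) = Pow(Add(Add(-73, Mul(-1, 8)), Rational(-31, 6)), -1) = Pow(Add(Add(-73, -8), Rational(-31, 6)), -1) = Pow(Add(-81, Rational(-31, 6)), -1) = Pow(Rational(-517, 6), -1) = Rational(-6, 517)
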